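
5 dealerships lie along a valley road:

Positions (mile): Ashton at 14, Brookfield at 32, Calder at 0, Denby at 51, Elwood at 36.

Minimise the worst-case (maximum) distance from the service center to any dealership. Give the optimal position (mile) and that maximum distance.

location 25.5, max distance 25.5

The 1-center on a line is the midpoint of the two extreme points: leftmost at 0, rightmost at 51.
Optimal location = (0 + 51)/2 = 25.5; maximum distance = (51 − 0)/2 = 25.5.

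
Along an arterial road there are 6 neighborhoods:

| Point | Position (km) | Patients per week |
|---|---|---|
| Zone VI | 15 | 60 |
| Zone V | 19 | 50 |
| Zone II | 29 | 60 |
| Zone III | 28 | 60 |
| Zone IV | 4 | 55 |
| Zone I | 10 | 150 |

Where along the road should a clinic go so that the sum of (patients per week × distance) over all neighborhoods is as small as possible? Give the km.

x = 15

For a sum of weighted absolute distances on a line, the optimum is the weighted median (not the mean). Total weight W = 435; half-weight = 217.5.
Sort by position and accumulate weight:
  km 4 (Zone IV, w=55) → cum 55
  km 10 (Zone I, w=150) → cum 205
  km 15 (Zone VI, w=60) → cum 265  ≥ 217.5 → median here
  km 19 (Zone V, w=50) → cum 315
  km 28 (Zone III, w=60) → cum 375
  km 29 (Zone II, w=60) → cum 435
Optimal location: km 15.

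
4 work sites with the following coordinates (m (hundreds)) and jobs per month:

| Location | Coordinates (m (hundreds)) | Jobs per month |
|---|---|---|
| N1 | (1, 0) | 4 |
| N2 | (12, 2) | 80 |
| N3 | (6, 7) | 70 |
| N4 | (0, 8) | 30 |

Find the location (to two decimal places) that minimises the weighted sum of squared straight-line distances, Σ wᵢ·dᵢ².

The minimiser of Σwᵢ‖p−pᵢ‖² is the weighted centroid p* = (Σwᵢpᵢ)/(Σwᵢ).
Σwᵢ = 184.
Σwᵢxᵢ = 4·1 + 80·12 + 70·6 + 30·0 = 1384.
Σwᵢyᵢ = 4·0 + 80·2 + 70·7 + 30·8 = 890.
x* = 1384/184 = 7.52, y* = 890/184 = 4.84.

(7.52, 4.84)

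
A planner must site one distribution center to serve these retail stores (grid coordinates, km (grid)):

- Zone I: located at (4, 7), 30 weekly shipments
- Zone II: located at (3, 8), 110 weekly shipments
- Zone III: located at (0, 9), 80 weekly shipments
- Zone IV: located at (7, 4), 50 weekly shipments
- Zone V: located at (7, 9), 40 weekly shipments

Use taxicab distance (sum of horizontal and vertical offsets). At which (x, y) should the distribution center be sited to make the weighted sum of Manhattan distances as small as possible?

(3, 8)

Manhattan distance separates: Σwᵢ(|x−xᵢ|+|y−yᵢ|) = Σwᵢ|x−xᵢ| + Σwᵢ|y−yᵢ|, so x and y are optimised independently as 1-D weighted medians.
Total weight W = 310; half = 155.
x-coordinate, sorted with cumulative weight:
  x=0 (Zone III, w=80) cum 80
  x=3 (Zone II, w=110) cum 190  ← median
  x=4 (Zone I, w=30) cum 220
  x=7 (Zone IV, w=50) cum 270
  x=7 (Zone V, w=40) cum 310
⇒ x* = 3
y-coordinate, sorted with cumulative weight:
  y=4 (Zone IV, w=50) cum 50
  y=7 (Zone I, w=30) cum 80
  y=8 (Zone II, w=110) cum 190  ← median
  y=9 (Zone III, w=80) cum 270
  y=9 (Zone V, w=40) cum 310
⇒ y* = 8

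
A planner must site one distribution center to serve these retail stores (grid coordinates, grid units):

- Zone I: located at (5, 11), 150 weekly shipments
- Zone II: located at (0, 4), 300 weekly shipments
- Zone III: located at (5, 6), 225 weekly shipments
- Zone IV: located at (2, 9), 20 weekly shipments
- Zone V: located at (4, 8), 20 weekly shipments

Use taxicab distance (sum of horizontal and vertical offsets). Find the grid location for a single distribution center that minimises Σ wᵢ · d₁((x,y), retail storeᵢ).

Manhattan distance separates: Σwᵢ(|x−xᵢ|+|y−yᵢ|) = Σwᵢ|x−xᵢ| + Σwᵢ|y−yᵢ|, so x and y are optimised independently as 1-D weighted medians.
Total weight W = 715; half = 357.5.
x-coordinate, sorted with cumulative weight:
  x=0 (Zone II, w=300) cum 300
  x=2 (Zone IV, w=20) cum 320
  x=4 (Zone V, w=20) cum 340
  x=5 (Zone I, w=150) cum 490  ← median
  x=5 (Zone III, w=225) cum 715
⇒ x* = 5
y-coordinate, sorted with cumulative weight:
  y=4 (Zone II, w=300) cum 300
  y=6 (Zone III, w=225) cum 525  ← median
  y=8 (Zone V, w=20) cum 545
  y=9 (Zone IV, w=20) cum 565
  y=11 (Zone I, w=150) cum 715
⇒ y* = 6

(5, 6)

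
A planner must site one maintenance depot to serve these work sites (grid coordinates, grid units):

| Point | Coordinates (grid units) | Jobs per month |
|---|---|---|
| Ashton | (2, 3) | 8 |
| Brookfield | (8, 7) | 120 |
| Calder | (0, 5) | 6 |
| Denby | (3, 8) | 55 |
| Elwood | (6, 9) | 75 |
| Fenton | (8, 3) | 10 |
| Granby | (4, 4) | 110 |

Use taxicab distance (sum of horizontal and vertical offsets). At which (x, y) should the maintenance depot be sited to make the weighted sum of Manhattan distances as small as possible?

(6, 7)

Manhattan distance separates: Σwᵢ(|x−xᵢ|+|y−yᵢ|) = Σwᵢ|x−xᵢ| + Σwᵢ|y−yᵢ|, so x and y are optimised independently as 1-D weighted medians.
Total weight W = 384; half = 192.
x-coordinate, sorted with cumulative weight:
  x=0 (Calder, w=6) cum 6
  x=2 (Ashton, w=8) cum 14
  x=3 (Denby, w=55) cum 69
  x=4 (Granby, w=110) cum 179
  x=6 (Elwood, w=75) cum 254  ← median
  x=8 (Brookfield, w=120) cum 374
  x=8 (Fenton, w=10) cum 384
⇒ x* = 6
y-coordinate, sorted with cumulative weight:
  y=3 (Ashton, w=8) cum 8
  y=3 (Fenton, w=10) cum 18
  y=4 (Granby, w=110) cum 128
  y=5 (Calder, w=6) cum 134
  y=7 (Brookfield, w=120) cum 254  ← median
  y=8 (Denby, w=55) cum 309
  y=9 (Elwood, w=75) cum 384
⇒ y* = 7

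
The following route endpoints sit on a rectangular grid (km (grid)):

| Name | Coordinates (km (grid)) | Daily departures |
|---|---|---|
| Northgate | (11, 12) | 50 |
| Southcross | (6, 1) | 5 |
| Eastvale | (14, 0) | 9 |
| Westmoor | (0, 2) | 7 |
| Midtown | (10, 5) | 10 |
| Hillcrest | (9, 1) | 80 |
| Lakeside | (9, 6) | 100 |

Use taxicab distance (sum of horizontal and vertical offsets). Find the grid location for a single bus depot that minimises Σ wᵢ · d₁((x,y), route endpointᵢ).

Manhattan distance separates: Σwᵢ(|x−xᵢ|+|y−yᵢ|) = Σwᵢ|x−xᵢ| + Σwᵢ|y−yᵢ|, so x and y are optimised independently as 1-D weighted medians.
Total weight W = 261; half = 130.5.
x-coordinate, sorted with cumulative weight:
  x=0 (Westmoor, w=7) cum 7
  x=6 (Southcross, w=5) cum 12
  x=9 (Hillcrest, w=80) cum 92
  x=9 (Lakeside, w=100) cum 192  ← median
  x=10 (Midtown, w=10) cum 202
  x=11 (Northgate, w=50) cum 252
  x=14 (Eastvale, w=9) cum 261
⇒ x* = 9
y-coordinate, sorted with cumulative weight:
  y=0 (Eastvale, w=9) cum 9
  y=1 (Southcross, w=5) cum 14
  y=1 (Hillcrest, w=80) cum 94
  y=2 (Westmoor, w=7) cum 101
  y=5 (Midtown, w=10) cum 111
  y=6 (Lakeside, w=100) cum 211  ← median
  y=12 (Northgate, w=50) cum 261
⇒ y* = 6

(9, 6)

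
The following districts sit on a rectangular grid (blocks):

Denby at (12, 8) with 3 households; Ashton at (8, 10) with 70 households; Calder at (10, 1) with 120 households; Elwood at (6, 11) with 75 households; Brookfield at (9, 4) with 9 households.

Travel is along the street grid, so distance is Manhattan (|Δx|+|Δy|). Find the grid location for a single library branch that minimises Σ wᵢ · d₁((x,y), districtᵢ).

Manhattan distance separates: Σwᵢ(|x−xᵢ|+|y−yᵢ|) = Σwᵢ|x−xᵢ| + Σwᵢ|y−yᵢ|, so x and y are optimised independently as 1-D weighted medians.
Total weight W = 277; half = 138.5.
x-coordinate, sorted with cumulative weight:
  x=6 (Elwood, w=75) cum 75
  x=8 (Ashton, w=70) cum 145  ← median
  x=9 (Brookfield, w=9) cum 154
  x=10 (Calder, w=120) cum 274
  x=12 (Denby, w=3) cum 277
⇒ x* = 8
y-coordinate, sorted with cumulative weight:
  y=1 (Calder, w=120) cum 120
  y=4 (Brookfield, w=9) cum 129
  y=8 (Denby, w=3) cum 132
  y=10 (Ashton, w=70) cum 202  ← median
  y=11 (Elwood, w=75) cum 277
⇒ y* = 10

(8, 10)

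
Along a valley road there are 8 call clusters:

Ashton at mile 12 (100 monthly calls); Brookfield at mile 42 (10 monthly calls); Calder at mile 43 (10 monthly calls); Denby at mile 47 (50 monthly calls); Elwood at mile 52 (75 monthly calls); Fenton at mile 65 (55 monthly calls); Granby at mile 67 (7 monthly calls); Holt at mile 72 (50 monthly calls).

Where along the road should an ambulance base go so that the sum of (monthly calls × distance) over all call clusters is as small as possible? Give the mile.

For a sum of weighted absolute distances on a line, the optimum is the weighted median (not the mean). Total weight W = 357; half-weight = 178.5.
Sort by position and accumulate weight:
  mile 12 (Ashton, w=100) → cum 100
  mile 42 (Brookfield, w=10) → cum 110
  mile 43 (Calder, w=10) → cum 120
  mile 47 (Denby, w=50) → cum 170
  mile 52 (Elwood, w=75) → cum 245  ≥ 178.5 → median here
  mile 65 (Fenton, w=55) → cum 300
  mile 67 (Granby, w=7) → cum 307
  mile 72 (Holt, w=50) → cum 357
Optimal location: mile 52.

x = 52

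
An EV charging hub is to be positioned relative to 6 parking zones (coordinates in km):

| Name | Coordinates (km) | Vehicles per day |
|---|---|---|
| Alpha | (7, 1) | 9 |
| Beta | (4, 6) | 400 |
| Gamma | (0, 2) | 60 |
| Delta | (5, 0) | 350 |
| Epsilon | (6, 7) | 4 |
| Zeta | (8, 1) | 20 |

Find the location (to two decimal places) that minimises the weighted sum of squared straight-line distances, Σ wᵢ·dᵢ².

The minimiser of Σwᵢ‖p−pᵢ‖² is the weighted centroid p* = (Σwᵢpᵢ)/(Σwᵢ).
Σwᵢ = 843.
Σwᵢxᵢ = 9·7 + 400·4 + 60·0 + 350·5 + 4·6 + 20·8 = 3597.
Σwᵢyᵢ = 9·1 + 400·6 + 60·2 + 350·0 + 4·7 + 20·1 = 2577.
x* = 3597/843 = 4.27, y* = 2577/843 = 3.06.

(4.27, 3.06)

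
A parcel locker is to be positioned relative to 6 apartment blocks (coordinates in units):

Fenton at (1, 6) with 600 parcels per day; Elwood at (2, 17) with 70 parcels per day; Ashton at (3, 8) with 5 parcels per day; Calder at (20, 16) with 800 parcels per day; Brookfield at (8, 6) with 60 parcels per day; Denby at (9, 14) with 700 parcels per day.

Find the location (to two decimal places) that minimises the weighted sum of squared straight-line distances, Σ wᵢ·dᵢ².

(10.53, 12.43)

The minimiser of Σwᵢ‖p−pᵢ‖² is the weighted centroid p* = (Σwᵢpᵢ)/(Σwᵢ).
Σwᵢ = 2235.
Σwᵢxᵢ = 600·1 + 70·2 + 5·3 + 800·20 + 60·8 + 700·9 = 23535.
Σwᵢyᵢ = 600·6 + 70·17 + 5·8 + 800·16 + 60·6 + 700·14 = 27790.
x* = 23535/2235 = 10.53, y* = 27790/2235 = 12.43.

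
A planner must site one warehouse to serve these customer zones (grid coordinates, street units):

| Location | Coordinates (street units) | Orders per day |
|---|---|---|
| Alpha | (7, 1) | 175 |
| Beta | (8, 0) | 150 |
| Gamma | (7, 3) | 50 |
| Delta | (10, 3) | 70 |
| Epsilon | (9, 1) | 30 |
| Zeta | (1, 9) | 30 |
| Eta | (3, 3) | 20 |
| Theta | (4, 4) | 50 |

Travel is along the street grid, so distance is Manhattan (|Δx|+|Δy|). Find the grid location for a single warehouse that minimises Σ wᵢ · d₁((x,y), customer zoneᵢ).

(7, 1)

Manhattan distance separates: Σwᵢ(|x−xᵢ|+|y−yᵢ|) = Σwᵢ|x−xᵢ| + Σwᵢ|y−yᵢ|, so x and y are optimised independently as 1-D weighted medians.
Total weight W = 575; half = 287.5.
x-coordinate, sorted with cumulative weight:
  x=1 (Zeta, w=30) cum 30
  x=3 (Eta, w=20) cum 50
  x=4 (Theta, w=50) cum 100
  x=7 (Alpha, w=175) cum 275
  x=7 (Gamma, w=50) cum 325  ← median
  x=8 (Beta, w=150) cum 475
  x=9 (Epsilon, w=30) cum 505
  x=10 (Delta, w=70) cum 575
⇒ x* = 7
y-coordinate, sorted with cumulative weight:
  y=0 (Beta, w=150) cum 150
  y=1 (Alpha, w=175) cum 325  ← median
  y=1 (Epsilon, w=30) cum 355
  y=3 (Gamma, w=50) cum 405
  y=3 (Delta, w=70) cum 475
  y=3 (Eta, w=20) cum 495
  y=4 (Theta, w=50) cum 545
  y=9 (Zeta, w=30) cum 575
⇒ y* = 1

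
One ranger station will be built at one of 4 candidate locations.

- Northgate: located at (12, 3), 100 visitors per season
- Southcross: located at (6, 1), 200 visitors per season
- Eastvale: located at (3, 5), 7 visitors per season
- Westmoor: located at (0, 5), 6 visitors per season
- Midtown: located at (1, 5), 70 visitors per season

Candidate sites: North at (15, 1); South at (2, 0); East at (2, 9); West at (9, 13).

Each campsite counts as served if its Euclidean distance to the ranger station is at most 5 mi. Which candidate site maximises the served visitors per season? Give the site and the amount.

South, covering 200

Coverage radius r = 5 mi; a point is covered iff (Δx)²+(Δy)² ≤ 5² = 25.
  North (15, 1): covers {Northgate} → 100
  South (2, 0): covers {Southcross} → 200
  East (2, 9): covers {Eastvale, Westmoor, Midtown} → 83
  West (9, 13): covers {none} → 0
Maximum coverage at South: 200 visitors per season.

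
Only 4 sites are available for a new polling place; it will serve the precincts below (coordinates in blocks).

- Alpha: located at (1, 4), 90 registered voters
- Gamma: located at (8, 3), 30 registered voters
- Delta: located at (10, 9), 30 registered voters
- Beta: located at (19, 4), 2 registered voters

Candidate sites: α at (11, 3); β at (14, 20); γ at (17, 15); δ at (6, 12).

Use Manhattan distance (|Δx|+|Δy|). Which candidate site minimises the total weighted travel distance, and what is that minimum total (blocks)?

Total weighted distance at each candidate:
  α (11, 3): total = 1308
  β (14, 20): total = 3792
  γ (17, 15): total = 3476
  δ (6, 12): total = 1752
Minimum is at α with total 1308 blocks.

α, total 1308 blocks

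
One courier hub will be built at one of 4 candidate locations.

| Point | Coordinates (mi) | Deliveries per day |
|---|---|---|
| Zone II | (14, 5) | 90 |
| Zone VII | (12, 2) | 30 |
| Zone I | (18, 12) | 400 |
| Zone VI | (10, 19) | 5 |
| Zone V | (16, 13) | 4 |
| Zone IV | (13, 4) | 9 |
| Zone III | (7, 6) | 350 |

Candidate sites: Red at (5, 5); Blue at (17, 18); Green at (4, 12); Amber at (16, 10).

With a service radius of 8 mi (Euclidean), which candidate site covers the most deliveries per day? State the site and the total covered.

Coverage radius r = 8 mi; a point is covered iff (Δx)²+(Δy)² ≤ 8² = 64.
  Red (5, 5): covers {Zone VII, Zone III} → 380
  Blue (17, 18): covers {Zone I, Zone VI, Zone V} → 409
  Green (4, 12): covers {Zone III} → 350
  Amber (16, 10): covers {Zone II, Zone I, Zone V, Zone IV} → 503
Maximum coverage at Amber: 503 deliveries per day.

Amber, covering 503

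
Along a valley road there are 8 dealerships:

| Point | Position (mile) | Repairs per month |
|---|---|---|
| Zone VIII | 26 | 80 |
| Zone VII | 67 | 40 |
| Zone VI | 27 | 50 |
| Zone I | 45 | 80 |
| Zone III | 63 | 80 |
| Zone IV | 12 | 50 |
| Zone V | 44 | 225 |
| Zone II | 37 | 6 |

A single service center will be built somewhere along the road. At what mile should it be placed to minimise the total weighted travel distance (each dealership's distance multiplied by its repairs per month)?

x = 44

For a sum of weighted absolute distances on a line, the optimum is the weighted median (not the mean). Total weight W = 611; half-weight = 305.5.
Sort by position and accumulate weight:
  mile 12 (Zone IV, w=50) → cum 50
  mile 26 (Zone VIII, w=80) → cum 130
  mile 27 (Zone VI, w=50) → cum 180
  mile 37 (Zone II, w=6) → cum 186
  mile 44 (Zone V, w=225) → cum 411  ≥ 305.5 → median here
  mile 45 (Zone I, w=80) → cum 491
  mile 63 (Zone III, w=80) → cum 571
  mile 67 (Zone VII, w=40) → cum 611
Optimal location: mile 44.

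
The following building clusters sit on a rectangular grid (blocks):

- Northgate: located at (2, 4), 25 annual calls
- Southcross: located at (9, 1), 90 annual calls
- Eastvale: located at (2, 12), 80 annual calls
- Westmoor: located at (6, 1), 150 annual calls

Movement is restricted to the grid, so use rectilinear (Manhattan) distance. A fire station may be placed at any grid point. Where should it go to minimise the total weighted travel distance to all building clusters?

(6, 1)

Manhattan distance separates: Σwᵢ(|x−xᵢ|+|y−yᵢ|) = Σwᵢ|x−xᵢ| + Σwᵢ|y−yᵢ|, so x and y are optimised independently as 1-D weighted medians.
Total weight W = 345; half = 172.5.
x-coordinate, sorted with cumulative weight:
  x=2 (Northgate, w=25) cum 25
  x=2 (Eastvale, w=80) cum 105
  x=6 (Westmoor, w=150) cum 255  ← median
  x=9 (Southcross, w=90) cum 345
⇒ x* = 6
y-coordinate, sorted with cumulative weight:
  y=1 (Southcross, w=90) cum 90
  y=1 (Westmoor, w=150) cum 240  ← median
  y=4 (Northgate, w=25) cum 265
  y=12 (Eastvale, w=80) cum 345
⇒ y* = 1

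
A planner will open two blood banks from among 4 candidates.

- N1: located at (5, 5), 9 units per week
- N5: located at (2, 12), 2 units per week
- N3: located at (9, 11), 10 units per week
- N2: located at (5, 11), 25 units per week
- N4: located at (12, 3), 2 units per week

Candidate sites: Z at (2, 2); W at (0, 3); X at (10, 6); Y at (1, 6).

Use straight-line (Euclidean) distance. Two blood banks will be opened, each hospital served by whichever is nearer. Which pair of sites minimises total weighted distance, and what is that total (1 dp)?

{X, Y}, total 267.6

Evaluate every pair (each demand assigned to the nearer of the two):
  {X, Y}: total = 267.6
  {Z, X}: total = 293.2
  {W, X}: total = 299.3
  {Z, Y}: total = 323.8
  {W, Y}: total = 326.5
  {Z, W}: total = 426.6
Best pair: {X, Y} with total 267.6.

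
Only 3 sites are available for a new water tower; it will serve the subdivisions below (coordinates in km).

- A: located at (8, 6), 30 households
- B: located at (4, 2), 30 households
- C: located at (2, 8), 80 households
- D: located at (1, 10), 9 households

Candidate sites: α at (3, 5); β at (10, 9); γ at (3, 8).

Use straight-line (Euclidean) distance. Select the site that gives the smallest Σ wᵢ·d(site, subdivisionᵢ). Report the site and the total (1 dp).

Total weighted distance at each candidate:
  α (3, 5): total = 549.3
  β (10, 9): total = 1111.2
  γ (3, 8): total = 449.5
Minimum is at γ with total 449.5 km.

γ, total 449.5 km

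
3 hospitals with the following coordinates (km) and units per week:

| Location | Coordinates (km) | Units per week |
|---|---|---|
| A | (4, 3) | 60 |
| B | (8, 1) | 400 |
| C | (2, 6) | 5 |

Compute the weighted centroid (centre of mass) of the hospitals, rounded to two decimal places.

(7.42, 1.31)

The minimiser of Σwᵢ‖p−pᵢ‖² is the weighted centroid p* = (Σwᵢpᵢ)/(Σwᵢ).
Σwᵢ = 465.
Σwᵢxᵢ = 60·4 + 400·8 + 5·2 = 3450.
Σwᵢyᵢ = 60·3 + 400·1 + 5·6 = 610.
x* = 3450/465 = 7.42, y* = 610/465 = 1.31.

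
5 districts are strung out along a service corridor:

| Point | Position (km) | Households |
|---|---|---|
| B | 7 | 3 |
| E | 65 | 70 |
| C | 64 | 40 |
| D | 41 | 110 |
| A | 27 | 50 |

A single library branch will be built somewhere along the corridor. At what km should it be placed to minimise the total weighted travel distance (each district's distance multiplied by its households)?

For a sum of weighted absolute distances on a line, the optimum is the weighted median (not the mean). Total weight W = 273; half-weight = 136.5.
Sort by position and accumulate weight:
  km 7 (B, w=3) → cum 3
  km 27 (A, w=50) → cum 53
  km 41 (D, w=110) → cum 163  ≥ 136.5 → median here
  km 64 (C, w=40) → cum 203
  km 65 (E, w=70) → cum 273
Optimal location: km 41.

x = 41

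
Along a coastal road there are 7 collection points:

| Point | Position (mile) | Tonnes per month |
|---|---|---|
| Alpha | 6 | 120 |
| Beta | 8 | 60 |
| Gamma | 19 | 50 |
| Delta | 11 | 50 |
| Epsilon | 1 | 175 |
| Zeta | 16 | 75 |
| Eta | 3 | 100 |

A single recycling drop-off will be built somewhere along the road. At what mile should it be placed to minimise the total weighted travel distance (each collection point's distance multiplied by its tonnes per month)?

For a sum of weighted absolute distances on a line, the optimum is the weighted median (not the mean). Total weight W = 630; half-weight = 315.
Sort by position and accumulate weight:
  mile 1 (Epsilon, w=175) → cum 175
  mile 3 (Eta, w=100) → cum 275
  mile 6 (Alpha, w=120) → cum 395  ≥ 315 → median here
  mile 8 (Beta, w=60) → cum 455
  mile 11 (Delta, w=50) → cum 505
  mile 16 (Zeta, w=75) → cum 580
  mile 19 (Gamma, w=50) → cum 630
Optimal location: mile 6.

x = 6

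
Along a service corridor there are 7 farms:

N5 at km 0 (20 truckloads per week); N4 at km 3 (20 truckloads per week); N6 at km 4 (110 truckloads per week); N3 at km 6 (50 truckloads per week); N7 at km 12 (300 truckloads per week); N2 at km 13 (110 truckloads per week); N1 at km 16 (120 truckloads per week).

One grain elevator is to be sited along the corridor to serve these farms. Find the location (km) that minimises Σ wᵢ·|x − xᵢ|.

For a sum of weighted absolute distances on a line, the optimum is the weighted median (not the mean). Total weight W = 730; half-weight = 365.
Sort by position and accumulate weight:
  km 0 (N5, w=20) → cum 20
  km 3 (N4, w=20) → cum 40
  km 4 (N6, w=110) → cum 150
  km 6 (N3, w=50) → cum 200
  km 12 (N7, w=300) → cum 500  ≥ 365 → median here
  km 13 (N2, w=110) → cum 610
  km 16 (N1, w=120) → cum 730
Optimal location: km 12.

x = 12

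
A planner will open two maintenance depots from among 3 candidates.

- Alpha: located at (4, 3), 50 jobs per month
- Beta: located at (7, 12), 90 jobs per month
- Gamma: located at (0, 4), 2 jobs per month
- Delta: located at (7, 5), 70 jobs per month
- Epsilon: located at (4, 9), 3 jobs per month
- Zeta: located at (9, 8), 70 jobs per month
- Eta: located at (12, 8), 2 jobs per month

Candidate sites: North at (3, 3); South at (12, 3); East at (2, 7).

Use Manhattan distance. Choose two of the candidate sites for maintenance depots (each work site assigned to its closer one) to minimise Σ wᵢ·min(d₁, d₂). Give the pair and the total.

{North, East}, total 1972

Evaluate every pair (each demand assigned to the nearer of the two):
  {North, East}: total = 1972
  {North, South}: total = 2239
  {South, East}: total = 2282
Best pair: {North, East} with total 1972.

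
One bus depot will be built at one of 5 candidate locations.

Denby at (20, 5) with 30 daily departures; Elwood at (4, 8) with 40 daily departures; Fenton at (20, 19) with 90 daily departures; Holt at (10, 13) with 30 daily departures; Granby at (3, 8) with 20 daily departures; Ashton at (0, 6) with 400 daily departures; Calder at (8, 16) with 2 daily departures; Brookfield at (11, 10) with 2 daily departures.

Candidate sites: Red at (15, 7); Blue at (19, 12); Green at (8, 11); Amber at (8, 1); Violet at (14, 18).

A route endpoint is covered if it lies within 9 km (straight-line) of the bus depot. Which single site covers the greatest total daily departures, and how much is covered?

Coverage radius r = 9 km; a point is covered iff (Δx)²+(Δy)² ≤ 9² = 81.
  Red (15, 7): covers {Denby, Holt, Brookfield} → 62
  Blue (19, 12): covers {Denby, Fenton, Brookfield} → 122
  Green (8, 11): covers {Elwood, Holt, Granby, Calder, Brookfield} → 94
  Amber (8, 1): covers {Elwood, Granby} → 60
  Violet (14, 18): covers {Fenton, Holt, Calder, Brookfield} → 124
Maximum coverage at Violet: 124 daily departures.

Violet, covering 124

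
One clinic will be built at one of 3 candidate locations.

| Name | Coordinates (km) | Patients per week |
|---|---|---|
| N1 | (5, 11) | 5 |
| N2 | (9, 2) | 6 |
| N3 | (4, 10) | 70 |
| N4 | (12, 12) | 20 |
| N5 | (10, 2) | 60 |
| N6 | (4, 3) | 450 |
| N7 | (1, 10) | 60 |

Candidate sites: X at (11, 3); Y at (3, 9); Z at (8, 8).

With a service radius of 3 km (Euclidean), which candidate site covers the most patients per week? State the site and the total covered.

Y, covering 135

Coverage radius r = 3 km; a point is covered iff (Δx)²+(Δy)² ≤ 3² = 9.
  X (11, 3): covers {N2, N5} → 66
  Y (3, 9): covers {N1, N3, N7} → 135
  Z (8, 8): covers {none} → 0
Maximum coverage at Y: 135 patients per week.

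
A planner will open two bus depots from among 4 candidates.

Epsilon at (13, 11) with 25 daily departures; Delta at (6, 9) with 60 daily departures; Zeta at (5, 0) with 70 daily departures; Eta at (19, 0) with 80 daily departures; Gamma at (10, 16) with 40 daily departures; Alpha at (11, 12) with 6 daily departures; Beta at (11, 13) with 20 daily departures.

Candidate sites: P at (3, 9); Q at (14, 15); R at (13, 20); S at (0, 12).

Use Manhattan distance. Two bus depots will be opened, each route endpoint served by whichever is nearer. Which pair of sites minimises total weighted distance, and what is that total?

{P, Q}, total 3011

Evaluate every pair (each demand assigned to the nearer of the two):
  {P, Q}: total = 3011
  {P, R}: total = 3695
  {Q, S}: total = 3791
  {P, S}: total = 4116
  {R, S}: total = 4555
  {Q, R}: total = 4581
Best pair: {P, Q} with total 3011.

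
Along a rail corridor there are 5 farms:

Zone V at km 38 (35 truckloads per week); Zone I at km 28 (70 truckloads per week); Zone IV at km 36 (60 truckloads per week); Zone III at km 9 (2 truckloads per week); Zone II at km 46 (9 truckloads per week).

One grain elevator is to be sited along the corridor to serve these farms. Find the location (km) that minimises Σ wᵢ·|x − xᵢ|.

For a sum of weighted absolute distances on a line, the optimum is the weighted median (not the mean). Total weight W = 176; half-weight = 88.
Sort by position and accumulate weight:
  km 9 (Zone III, w=2) → cum 2
  km 28 (Zone I, w=70) → cum 72
  km 36 (Zone IV, w=60) → cum 132  ≥ 88 → median here
  km 38 (Zone V, w=35) → cum 167
  km 46 (Zone II, w=9) → cum 176
Optimal location: km 36.

x = 36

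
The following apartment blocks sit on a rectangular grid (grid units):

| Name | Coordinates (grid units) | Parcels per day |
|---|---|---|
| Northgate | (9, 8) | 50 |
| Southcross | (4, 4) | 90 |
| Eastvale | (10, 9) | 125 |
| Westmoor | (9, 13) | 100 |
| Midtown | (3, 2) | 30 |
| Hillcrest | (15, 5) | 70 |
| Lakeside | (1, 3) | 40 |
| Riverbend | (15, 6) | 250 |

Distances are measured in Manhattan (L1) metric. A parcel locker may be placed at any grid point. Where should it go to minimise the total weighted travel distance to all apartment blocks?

Manhattan distance separates: Σwᵢ(|x−xᵢ|+|y−yᵢ|) = Σwᵢ|x−xᵢ| + Σwᵢ|y−yᵢ|, so x and y are optimised independently as 1-D weighted medians.
Total weight W = 755; half = 377.5.
x-coordinate, sorted with cumulative weight:
  x=1 (Lakeside, w=40) cum 40
  x=3 (Midtown, w=30) cum 70
  x=4 (Southcross, w=90) cum 160
  x=9 (Northgate, w=50) cum 210
  x=9 (Westmoor, w=100) cum 310
  x=10 (Eastvale, w=125) cum 435  ← median
  x=15 (Hillcrest, w=70) cum 505
  x=15 (Riverbend, w=250) cum 755
⇒ x* = 10
y-coordinate, sorted with cumulative weight:
  y=2 (Midtown, w=30) cum 30
  y=3 (Lakeside, w=40) cum 70
  y=4 (Southcross, w=90) cum 160
  y=5 (Hillcrest, w=70) cum 230
  y=6 (Riverbend, w=250) cum 480  ← median
  y=8 (Northgate, w=50) cum 530
  y=9 (Eastvale, w=125) cum 655
  y=13 (Westmoor, w=100) cum 755
⇒ y* = 6

(10, 6)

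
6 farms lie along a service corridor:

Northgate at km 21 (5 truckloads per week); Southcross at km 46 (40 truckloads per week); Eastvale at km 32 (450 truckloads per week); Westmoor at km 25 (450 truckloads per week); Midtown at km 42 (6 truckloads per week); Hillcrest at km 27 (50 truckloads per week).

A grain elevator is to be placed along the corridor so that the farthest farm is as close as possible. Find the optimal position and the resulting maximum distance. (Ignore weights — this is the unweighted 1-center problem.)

The 1-center on a line is the midpoint of the two extreme points: leftmost at 21, rightmost at 46.
Optimal location = (21 + 46)/2 = 33.5; maximum distance = (46 − 21)/2 = 12.5.

location 33.5, max distance 12.5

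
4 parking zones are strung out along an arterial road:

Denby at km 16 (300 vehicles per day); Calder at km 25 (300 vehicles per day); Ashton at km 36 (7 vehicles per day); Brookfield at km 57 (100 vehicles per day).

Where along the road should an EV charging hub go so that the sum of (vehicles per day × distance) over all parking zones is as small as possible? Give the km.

x = 25

For a sum of weighted absolute distances on a line, the optimum is the weighted median (not the mean). Total weight W = 707; half-weight = 353.5.
Sort by position and accumulate weight:
  km 16 (Denby, w=300) → cum 300
  km 25 (Calder, w=300) → cum 600  ≥ 353.5 → median here
  km 36 (Ashton, w=7) → cum 607
  km 57 (Brookfield, w=100) → cum 707
Optimal location: km 25.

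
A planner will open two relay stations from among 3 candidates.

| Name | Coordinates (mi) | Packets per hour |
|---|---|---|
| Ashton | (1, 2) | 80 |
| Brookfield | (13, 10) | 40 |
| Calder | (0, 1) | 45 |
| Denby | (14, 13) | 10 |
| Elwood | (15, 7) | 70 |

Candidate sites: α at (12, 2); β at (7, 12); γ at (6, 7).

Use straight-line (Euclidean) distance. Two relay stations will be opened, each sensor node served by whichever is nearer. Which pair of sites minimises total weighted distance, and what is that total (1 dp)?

Evaluate every pair (each demand assigned to the nearer of the two):
  {α, γ}: total = 1760.3
  {β, γ}: total = 1901.2
  {α, β}: total = 2153.7
Best pair: {α, γ} with total 1760.3.

{α, γ}, total 1760.3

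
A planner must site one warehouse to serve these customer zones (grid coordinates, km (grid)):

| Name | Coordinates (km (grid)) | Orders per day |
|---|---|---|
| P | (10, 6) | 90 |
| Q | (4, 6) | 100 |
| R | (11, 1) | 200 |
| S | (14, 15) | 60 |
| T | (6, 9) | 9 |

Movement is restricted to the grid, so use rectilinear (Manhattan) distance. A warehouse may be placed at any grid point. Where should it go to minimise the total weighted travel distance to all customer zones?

(11, 6)

Manhattan distance separates: Σwᵢ(|x−xᵢ|+|y−yᵢ|) = Σwᵢ|x−xᵢ| + Σwᵢ|y−yᵢ|, so x and y are optimised independently as 1-D weighted medians.
Total weight W = 459; half = 229.5.
x-coordinate, sorted with cumulative weight:
  x=4 (Q, w=100) cum 100
  x=6 (T, w=9) cum 109
  x=10 (P, w=90) cum 199
  x=11 (R, w=200) cum 399  ← median
  x=14 (S, w=60) cum 459
⇒ x* = 11
y-coordinate, sorted with cumulative weight:
  y=1 (R, w=200) cum 200
  y=6 (P, w=90) cum 290  ← median
  y=6 (Q, w=100) cum 390
  y=9 (T, w=9) cum 399
  y=15 (S, w=60) cum 459
⇒ y* = 6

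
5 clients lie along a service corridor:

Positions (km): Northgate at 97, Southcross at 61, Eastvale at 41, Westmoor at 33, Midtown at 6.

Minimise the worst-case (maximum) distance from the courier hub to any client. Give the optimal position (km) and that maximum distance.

The 1-center on a line is the midpoint of the two extreme points: leftmost at 6, rightmost at 97.
Optimal location = (6 + 97)/2 = 51.5; maximum distance = (97 − 6)/2 = 45.5.

location 51.5, max distance 45.5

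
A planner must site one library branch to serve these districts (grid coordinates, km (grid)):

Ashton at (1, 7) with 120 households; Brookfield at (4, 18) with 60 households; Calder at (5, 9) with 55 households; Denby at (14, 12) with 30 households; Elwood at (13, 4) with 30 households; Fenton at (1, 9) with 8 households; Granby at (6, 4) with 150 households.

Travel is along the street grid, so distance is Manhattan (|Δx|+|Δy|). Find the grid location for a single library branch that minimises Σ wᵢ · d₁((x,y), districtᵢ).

Manhattan distance separates: Σwᵢ(|x−xᵢ|+|y−yᵢ|) = Σwᵢ|x−xᵢ| + Σwᵢ|y−yᵢ|, so x and y are optimised independently as 1-D weighted medians.
Total weight W = 453; half = 226.5.
x-coordinate, sorted with cumulative weight:
  x=1 (Ashton, w=120) cum 120
  x=1 (Fenton, w=8) cum 128
  x=4 (Brookfield, w=60) cum 188
  x=5 (Calder, w=55) cum 243  ← median
  x=6 (Granby, w=150) cum 393
  x=13 (Elwood, w=30) cum 423
  x=14 (Denby, w=30) cum 453
⇒ x* = 5
y-coordinate, sorted with cumulative weight:
  y=4 (Elwood, w=30) cum 30
  y=4 (Granby, w=150) cum 180
  y=7 (Ashton, w=120) cum 300  ← median
  y=9 (Calder, w=55) cum 355
  y=9 (Fenton, w=8) cum 363
  y=12 (Denby, w=30) cum 393
  y=18 (Brookfield, w=60) cum 453
⇒ y* = 7

(5, 7)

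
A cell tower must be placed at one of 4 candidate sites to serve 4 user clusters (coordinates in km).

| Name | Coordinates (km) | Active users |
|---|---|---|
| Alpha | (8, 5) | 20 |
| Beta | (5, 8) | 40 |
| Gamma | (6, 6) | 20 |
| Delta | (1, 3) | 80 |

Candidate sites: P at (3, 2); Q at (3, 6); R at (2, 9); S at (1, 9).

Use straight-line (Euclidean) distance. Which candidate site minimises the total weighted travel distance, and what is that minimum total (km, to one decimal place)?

Total weighted distance at each candidate:
  P (3, 2): total = 648.5
  Q (3, 6): total = 563.6
  R (2, 9): total = 857.3
  S (1, 9): total = 922.8
Minimum is at Q with total 563.6 km.

Q, total 563.6 km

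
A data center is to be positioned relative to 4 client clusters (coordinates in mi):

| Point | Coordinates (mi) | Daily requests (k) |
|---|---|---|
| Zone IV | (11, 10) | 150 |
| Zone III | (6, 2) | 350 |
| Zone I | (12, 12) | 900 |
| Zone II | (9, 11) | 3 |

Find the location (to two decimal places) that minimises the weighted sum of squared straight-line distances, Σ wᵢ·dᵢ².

(10.39, 9.29)

The minimiser of Σwᵢ‖p−pᵢ‖² is the weighted centroid p* = (Σwᵢpᵢ)/(Σwᵢ).
Σwᵢ = 1403.
Σwᵢxᵢ = 150·11 + 350·6 + 900·12 + 3·9 = 14577.
Σwᵢyᵢ = 150·10 + 350·2 + 900·12 + 3·11 = 13033.
x* = 14577/1403 = 10.39, y* = 13033/1403 = 9.29.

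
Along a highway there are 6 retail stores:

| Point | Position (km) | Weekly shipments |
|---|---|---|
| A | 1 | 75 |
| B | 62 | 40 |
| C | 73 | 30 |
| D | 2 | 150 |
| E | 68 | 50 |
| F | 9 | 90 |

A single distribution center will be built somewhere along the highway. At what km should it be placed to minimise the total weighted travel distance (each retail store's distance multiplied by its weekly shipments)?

x = 2

For a sum of weighted absolute distances on a line, the optimum is the weighted median (not the mean). Total weight W = 435; half-weight = 217.5.
Sort by position and accumulate weight:
  km 1 (A, w=75) → cum 75
  km 2 (D, w=150) → cum 225  ≥ 217.5 → median here
  km 9 (F, w=90) → cum 315
  km 62 (B, w=40) → cum 355
  km 68 (E, w=50) → cum 405
  km 73 (C, w=30) → cum 435
Optimal location: km 2.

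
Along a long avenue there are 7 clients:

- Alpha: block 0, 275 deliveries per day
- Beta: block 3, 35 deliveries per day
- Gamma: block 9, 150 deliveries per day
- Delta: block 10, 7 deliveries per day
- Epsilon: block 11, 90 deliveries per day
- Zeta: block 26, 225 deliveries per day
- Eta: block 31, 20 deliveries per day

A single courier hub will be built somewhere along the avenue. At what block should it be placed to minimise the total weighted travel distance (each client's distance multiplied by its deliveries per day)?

x = 9

For a sum of weighted absolute distances on a line, the optimum is the weighted median (not the mean). Total weight W = 802; half-weight = 401.
Sort by position and accumulate weight:
  block 0 (Alpha, w=275) → cum 275
  block 3 (Beta, w=35) → cum 310
  block 9 (Gamma, w=150) → cum 460  ≥ 401 → median here
  block 10 (Delta, w=7) → cum 467
  block 11 (Epsilon, w=90) → cum 557
  block 26 (Zeta, w=225) → cum 782
  block 31 (Eta, w=20) → cum 802
Optimal location: block 9.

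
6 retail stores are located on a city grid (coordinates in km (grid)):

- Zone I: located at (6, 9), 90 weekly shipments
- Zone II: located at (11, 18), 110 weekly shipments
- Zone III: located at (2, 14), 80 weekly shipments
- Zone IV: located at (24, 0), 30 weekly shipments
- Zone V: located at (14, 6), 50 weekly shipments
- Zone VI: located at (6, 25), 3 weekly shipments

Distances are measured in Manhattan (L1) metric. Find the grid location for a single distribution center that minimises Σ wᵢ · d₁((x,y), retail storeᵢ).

(11, 14)

Manhattan distance separates: Σwᵢ(|x−xᵢ|+|y−yᵢ|) = Σwᵢ|x−xᵢ| + Σwᵢ|y−yᵢ|, so x and y are optimised independently as 1-D weighted medians.
Total weight W = 363; half = 181.5.
x-coordinate, sorted with cumulative weight:
  x=2 (Zone III, w=80) cum 80
  x=6 (Zone I, w=90) cum 170
  x=6 (Zone VI, w=3) cum 173
  x=11 (Zone II, w=110) cum 283  ← median
  x=14 (Zone V, w=50) cum 333
  x=24 (Zone IV, w=30) cum 363
⇒ x* = 11
y-coordinate, sorted with cumulative weight:
  y=0 (Zone IV, w=30) cum 30
  y=6 (Zone V, w=50) cum 80
  y=9 (Zone I, w=90) cum 170
  y=14 (Zone III, w=80) cum 250  ← median
  y=18 (Zone II, w=110) cum 360
  y=25 (Zone VI, w=3) cum 363
⇒ y* = 14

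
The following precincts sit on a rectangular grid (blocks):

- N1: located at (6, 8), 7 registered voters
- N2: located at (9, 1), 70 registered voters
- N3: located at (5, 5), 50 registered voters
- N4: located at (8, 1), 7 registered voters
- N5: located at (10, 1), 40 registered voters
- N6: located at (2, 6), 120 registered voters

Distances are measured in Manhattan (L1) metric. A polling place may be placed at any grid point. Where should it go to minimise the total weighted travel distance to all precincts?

Manhattan distance separates: Σwᵢ(|x−xᵢ|+|y−yᵢ|) = Σwᵢ|x−xᵢ| + Σwᵢ|y−yᵢ|, so x and y are optimised independently as 1-D weighted medians.
Total weight W = 294; half = 147.
x-coordinate, sorted with cumulative weight:
  x=2 (N6, w=120) cum 120
  x=5 (N3, w=50) cum 170  ← median
  x=6 (N1, w=7) cum 177
  x=8 (N4, w=7) cum 184
  x=9 (N2, w=70) cum 254
  x=10 (N5, w=40) cum 294
⇒ x* = 5
y-coordinate, sorted with cumulative weight:
  y=1 (N2, w=70) cum 70
  y=1 (N4, w=7) cum 77
  y=1 (N5, w=40) cum 117
  y=5 (N3, w=50) cum 167  ← median
  y=6 (N6, w=120) cum 287
  y=8 (N1, w=7) cum 294
⇒ y* = 5

(5, 5)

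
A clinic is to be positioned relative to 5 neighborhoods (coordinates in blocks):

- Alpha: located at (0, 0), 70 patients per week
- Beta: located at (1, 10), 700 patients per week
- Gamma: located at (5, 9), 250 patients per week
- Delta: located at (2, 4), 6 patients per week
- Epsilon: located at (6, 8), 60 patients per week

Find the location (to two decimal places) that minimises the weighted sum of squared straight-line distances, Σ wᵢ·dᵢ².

(2.14, 8.98)

The minimiser of Σwᵢ‖p−pᵢ‖² is the weighted centroid p* = (Σwᵢpᵢ)/(Σwᵢ).
Σwᵢ = 1086.
Σwᵢxᵢ = 70·0 + 700·1 + 250·5 + 6·2 + 60·6 = 2322.
Σwᵢyᵢ = 70·0 + 700·10 + 250·9 + 6·4 + 60·8 = 9754.
x* = 2322/1086 = 2.14, y* = 9754/1086 = 8.98.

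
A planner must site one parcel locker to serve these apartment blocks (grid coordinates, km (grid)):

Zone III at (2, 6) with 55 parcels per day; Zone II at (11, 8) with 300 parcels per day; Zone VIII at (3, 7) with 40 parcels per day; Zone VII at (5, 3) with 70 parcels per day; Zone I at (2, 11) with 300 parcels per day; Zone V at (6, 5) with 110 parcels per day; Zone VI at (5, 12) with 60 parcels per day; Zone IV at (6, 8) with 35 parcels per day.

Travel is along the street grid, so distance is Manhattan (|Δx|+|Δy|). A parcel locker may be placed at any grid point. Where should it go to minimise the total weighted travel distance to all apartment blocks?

Manhattan distance separates: Σwᵢ(|x−xᵢ|+|y−yᵢ|) = Σwᵢ|x−xᵢ| + Σwᵢ|y−yᵢ|, so x and y are optimised independently as 1-D weighted medians.
Total weight W = 970; half = 485.
x-coordinate, sorted with cumulative weight:
  x=2 (Zone III, w=55) cum 55
  x=2 (Zone I, w=300) cum 355
  x=3 (Zone VIII, w=40) cum 395
  x=5 (Zone VII, w=70) cum 465
  x=5 (Zone VI, w=60) cum 525  ← median
  x=6 (Zone V, w=110) cum 635
  x=6 (Zone IV, w=35) cum 670
  x=11 (Zone II, w=300) cum 970
⇒ x* = 5
y-coordinate, sorted with cumulative weight:
  y=3 (Zone VII, w=70) cum 70
  y=5 (Zone V, w=110) cum 180
  y=6 (Zone III, w=55) cum 235
  y=7 (Zone VIII, w=40) cum 275
  y=8 (Zone II, w=300) cum 575  ← median
  y=8 (Zone IV, w=35) cum 610
  y=11 (Zone I, w=300) cum 910
  y=12 (Zone VI, w=60) cum 970
⇒ y* = 8

(5, 8)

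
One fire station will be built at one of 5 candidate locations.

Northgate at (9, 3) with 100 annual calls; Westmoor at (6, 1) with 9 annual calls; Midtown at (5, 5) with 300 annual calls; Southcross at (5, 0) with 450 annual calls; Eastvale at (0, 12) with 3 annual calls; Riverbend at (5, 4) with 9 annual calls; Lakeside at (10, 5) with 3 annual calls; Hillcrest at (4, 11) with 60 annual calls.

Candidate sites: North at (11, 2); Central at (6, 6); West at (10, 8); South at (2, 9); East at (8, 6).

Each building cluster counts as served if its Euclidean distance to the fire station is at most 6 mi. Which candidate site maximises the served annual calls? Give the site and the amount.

Coverage radius r = 6 mi; a point is covered iff (Δx)²+(Δy)² ≤ 6² = 36.
  North (11, 2): covers {Northgate, Westmoor, Lakeside} → 112
  Central (6, 6): covers {Northgate, Westmoor, Midtown, Riverbend, Lakeside, Hillcrest} → 481
  West (10, 8): covers {Northgate, Midtown, Lakeside} → 403
  South (2, 9): covers {Midtown, Eastvale, Riverbend, Hillcrest} → 372
  East (8, 6): covers {Northgate, Westmoor, Midtown, Riverbend, Lakeside} → 421
Maximum coverage at Central: 481 annual calls.

Central, covering 481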